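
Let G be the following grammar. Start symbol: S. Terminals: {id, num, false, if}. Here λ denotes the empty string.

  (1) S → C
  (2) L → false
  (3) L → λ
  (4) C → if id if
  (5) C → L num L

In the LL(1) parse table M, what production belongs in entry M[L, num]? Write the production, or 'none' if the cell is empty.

FIRST(L) = {λ, false}
FIRST(C) = {false, if, num}  (via L num L)
FIRST(S) = {false, if, num}  (via C)
FOLLOW(S) includes $ since S is the start symbol.
FOLLOW(C): in S→C, the suffix after C is empty, so FOLLOW(C) ⊇ FOLLOW(S) = {$}. Thus FOLLOW(C) = {$}.
FOLLOW(L): in C→L num L (occurrence 1), L is followed by num L with FIRST {num}; in C→L num L (occurrence 2), the suffix after L is empty, so FOLLOW(L) ⊇ FOLLOW(C) = {$}. Thus FOLLOW(L) = {$, num}.
For L → false: FIRST(false) = {false}, so it goes in M[L, t] for t ∈ {false}.
For L → λ: FIRST(λ) = {λ}, so it goes in M[L, t] for t ∈ {}; since λ ∈ FIRST, also for every t ∈ FOLLOW(L) = {$, num}.

L → λ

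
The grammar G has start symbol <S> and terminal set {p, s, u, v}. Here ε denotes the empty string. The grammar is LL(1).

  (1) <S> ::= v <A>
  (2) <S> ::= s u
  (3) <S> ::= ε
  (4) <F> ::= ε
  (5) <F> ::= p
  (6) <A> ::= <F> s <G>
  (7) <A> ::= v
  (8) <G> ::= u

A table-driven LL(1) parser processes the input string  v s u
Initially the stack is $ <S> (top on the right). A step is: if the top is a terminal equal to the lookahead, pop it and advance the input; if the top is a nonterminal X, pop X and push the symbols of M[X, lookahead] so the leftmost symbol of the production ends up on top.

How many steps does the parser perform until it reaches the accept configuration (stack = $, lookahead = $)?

step 1: stack=$ <S>  input=v s u $  — expand <S> ::= v <A>
step 2: stack=$ <A> v  input=v s u $  — match v
step 3: stack=$ <A>  input=s u $  — expand <A> ::= <F> s <G>
step 4: stack=$ <G> s <F>  input=s u $  — expand <F> ::= ε
step 5: stack=$ <G> s  input=s u $  — match s
step 6: stack=$ <G>  input=u $  — expand <G> ::= u
step 7: stack=$ u  input=u $  — match u
Accept reached after 7 steps.

7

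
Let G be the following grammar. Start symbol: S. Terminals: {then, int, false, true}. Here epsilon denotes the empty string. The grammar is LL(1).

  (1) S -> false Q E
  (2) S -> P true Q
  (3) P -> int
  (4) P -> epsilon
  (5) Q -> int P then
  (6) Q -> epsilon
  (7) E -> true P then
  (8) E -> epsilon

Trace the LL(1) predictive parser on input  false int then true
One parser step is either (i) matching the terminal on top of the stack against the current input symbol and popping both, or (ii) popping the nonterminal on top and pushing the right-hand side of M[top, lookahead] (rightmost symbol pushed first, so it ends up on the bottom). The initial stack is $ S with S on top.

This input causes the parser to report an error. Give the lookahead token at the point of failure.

     Stack           Input                  Action
  1  $ S             false int then true $  expand S -> false Q E
  2  $ E Q false     false int then true $  match false
  3  $ E Q           int then true $        expand Q -> int P then
  4  $ E then P int  int then true $        match int
  5  $ E then P      then true $            expand P -> epsilon
  6  $ E then        then true $            match then
  7  $ E             true $                 expand E -> true P then
  8  $ then P true   true $                 match true
  9  $ then P        $                      error: M[P, $] is empty

$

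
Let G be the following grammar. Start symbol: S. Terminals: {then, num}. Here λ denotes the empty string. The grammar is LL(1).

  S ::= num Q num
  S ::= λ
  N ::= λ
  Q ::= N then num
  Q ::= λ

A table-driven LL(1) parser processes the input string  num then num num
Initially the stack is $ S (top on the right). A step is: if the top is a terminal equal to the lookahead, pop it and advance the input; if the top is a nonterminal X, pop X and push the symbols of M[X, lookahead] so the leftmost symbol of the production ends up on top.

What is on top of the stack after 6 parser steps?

num

     Stack             Input               Action
  1  $ S               num then num num $  expand S ::= num Q num
  2  $ num Q num       num then num num $  match num
  3  $ num Q           then num num $      expand Q ::= N then num
  4  $ num num then N  then num num $      expand N ::= λ
  5  $ num num then    then num num $      match then
  6  $ num num         num num $           match num
Stack after step 6: $ num (top = num).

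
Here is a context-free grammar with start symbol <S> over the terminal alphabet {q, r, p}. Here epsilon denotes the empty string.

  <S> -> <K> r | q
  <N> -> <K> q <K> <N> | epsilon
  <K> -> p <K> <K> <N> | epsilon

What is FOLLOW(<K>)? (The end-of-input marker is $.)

FIRST(<K>) = {epsilon, p}
FIRST(<S>) = {p, q, r}  (via <K> r)
FIRST(<N>) = {epsilon, p, q}  (via <K> q <K> <N>)
FOLLOW(<S>) includes $ since <S> is the start symbol.
FOLLOW(<S>): <S> appears on no right-hand side. Thus FOLLOW(<S>) = {$}.
FOLLOW(<N>): in <N>-><K> q <K> <N>, the suffix after <N> is empty (adds nothing new); in <K>->p <K> <K> <N>, the suffix after <N> is empty, so FOLLOW(<N>) ⊇ FOLLOW(<K>) = {p, q, r}. Thus FOLLOW(<N>) = {p, q, r}.
FOLLOW(<K>): in <S>-><K> r, <K> is followed by r with FIRST {r}; in <N>-><K> q <K> <N> (occurrence 1), <K> is followed by q <K> <N> with FIRST {q}; in <N>-><K> q <K> <N> (occurrence 2), <K> is followed by <N> with FIRST {epsilon, p, q}; in <N>-><K> q <K> <N> (occurrence 2), the suffix after <K> is nullable, so FOLLOW(<K>) ⊇ FOLLOW(<N>) = {p, q, r}; in <K>->p <K> <K> <N> (occurrence 1), <K> is followed by <K> <N> with FIRST {epsilon, p, q}; in <K>->p <K> <K> <N> (occurrence 1), the suffix after <K> is nullable (adds nothing new); in <K>->p <K> <K> <N> (occurrence 2), <K> is followed by <N> with FIRST {epsilon, p, q}; in <K>->p <K> <K> <N> (occurrence 2), the suffix after <K> is nullable (adds nothing new). Thus FOLLOW(<K>) = {p, q, r}.

{p, q, r}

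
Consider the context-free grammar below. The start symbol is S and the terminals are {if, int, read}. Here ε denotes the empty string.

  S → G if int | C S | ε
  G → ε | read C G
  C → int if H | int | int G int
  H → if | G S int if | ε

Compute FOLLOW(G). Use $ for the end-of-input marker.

{if, int, read}

FIRST(G): from G→ε we get {ε}; from G→read C G we get {read}. So FIRST(G) = {ε, read}.
FIRST(C): from C→int if H we get {int}; from C→int we get {int}; from C→int G int we get {int}. So FIRST(C) = {int}.
FIRST(S): from S→G if int we get {if, read}; from S→C S we get {int}; from S→ε we get {ε}. So FIRST(S) = {ε, if, int, read}.
FIRST(H): from H→if we get {if}; from H→G S int if we get {if, int, read}; from H→ε we get {ε}. So FIRST(H) = {ε, if, int, read}.
FOLLOW(S) includes $ since S is the start symbol.
FOLLOW(S): in S→C S, the suffix after S is empty (adds nothing new); in H→G S int if, S is followed by int if with FIRST {int}. Thus FOLLOW(S) = {$, int}.
FOLLOW(G): in S→G if int, G is followed by if int with FIRST {if}; in G→read C G, the suffix after G is empty (adds nothing new); in C→int G int, G is followed by int with FIRST {int}; in H→G S int if, G is followed by S int if with FIRST {if, int, read}. Thus FOLLOW(G) = {if, int, read}.
FOLLOW(C): in S→C S, C is followed by S with FIRST {ε, if, int, read}; in S→C S, the suffix after C is nullable, so FOLLOW(C) ⊇ FOLLOW(S) = {$, int}; in G→read C G, C is followed by G with FIRST {ε, read}; in G→read C G, the suffix after C is nullable, so FOLLOW(C) ⊇ FOLLOW(G) = {if, int, read}. Thus FOLLOW(C) = {$, if, int, read}.
FOLLOW(H): in C→int if H, the suffix after H is empty, so FOLLOW(H) ⊇ FOLLOW(C) = {$, if, int, read}. Thus FOLLOW(H) = {$, if, int, read}.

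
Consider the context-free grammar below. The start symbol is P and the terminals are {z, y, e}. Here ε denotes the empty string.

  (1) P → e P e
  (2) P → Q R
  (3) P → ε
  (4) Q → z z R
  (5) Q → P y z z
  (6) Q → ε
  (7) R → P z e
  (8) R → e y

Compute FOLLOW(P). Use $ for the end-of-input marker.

FIRST(P): from P→e P e we get {e}; from P→Q R we get {e, y, z}; from P→ε we get {ε}. So FIRST(P) = {ε, e, y, z}.
FIRST(Q): from Q→z z R we get {z}; from Q→P y z z we get {e, y, z}; from Q→ε we get {ε}. So FIRST(Q) = {ε, e, y, z}.
FIRST(R): from R→P z e we get {e, y, z}; from R→e y we get {e}. So FIRST(R) = {e, y, z}.
FOLLOW(P) includes $ since P is the start symbol.
FOLLOW(P): in P→e P e, P is followed by e with FIRST {e}; in Q→P y z z, P is followed by y z z with FIRST {y}; in R→P z e, P is followed by z e with FIRST {z}. Thus FOLLOW(P) = {$, e, y, z}.
FOLLOW(Q): in P→Q R, Q is followed by R with FIRST {e, y, z}. Thus FOLLOW(Q) = {e, y, z}.
FOLLOW(R): in P→Q R, the suffix after R is empty, so FOLLOW(R) ⊇ FOLLOW(P) = {$, e, y, z}; in Q→z z R, the suffix after R is empty, so FOLLOW(R) ⊇ FOLLOW(Q) = {e, y, z}. Thus FOLLOW(R) = {$, e, y, z}.

{$, e, y, z}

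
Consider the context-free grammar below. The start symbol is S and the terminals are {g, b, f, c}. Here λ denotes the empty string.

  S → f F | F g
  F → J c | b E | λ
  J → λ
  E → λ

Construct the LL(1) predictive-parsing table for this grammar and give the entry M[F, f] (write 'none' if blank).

FIRST(J): from J→λ we get {λ}. So FIRST(J) = {λ}.
FIRST(E): from E→λ we get {λ}. So FIRST(E) = {λ}.
FIRST(F): from F→J c we get {c}; from F→b E we get {b}; from F→λ we get {λ}. So FIRST(F) = {λ, b, c}.
FIRST(S): from S→f F we get {f}; from S→F g we get {b, c, g}. So FIRST(S) = {b, c, f, g}.
FOLLOW(S) includes $ since S is the start symbol.
FOLLOW(S): S appears on no right-hand side. Thus FOLLOW(S) = {$}.
FOLLOW(F): in S→f F, the suffix after F is empty, so FOLLOW(F) ⊇ FOLLOW(S) = {$}; in S→F g, F is followed by g with FIRST {g}. Thus FOLLOW(F) = {$, g}.
For F → J c: FIRST(J c) = {c}, so it goes in M[F, t] for t ∈ {c}.
For F → b E: FIRST(b E) = {b}, so it goes in M[F, t] for t ∈ {b}.
For F → λ: FIRST(λ) = {λ}, so it goes in M[F, t] for t ∈ {}; since λ ∈ FIRST, also for every t ∈ FOLLOW(F) = {$, g}.
None of these place a production in M[F, f].

none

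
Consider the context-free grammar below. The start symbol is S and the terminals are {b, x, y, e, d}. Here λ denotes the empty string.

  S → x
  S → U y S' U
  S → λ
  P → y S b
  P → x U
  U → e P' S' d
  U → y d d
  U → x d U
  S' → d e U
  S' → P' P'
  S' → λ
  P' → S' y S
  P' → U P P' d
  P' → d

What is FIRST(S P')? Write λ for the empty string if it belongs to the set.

{d, e, x, y}

FIRST(P) = {x, y}
FIRST(U) = {e, x, y}
FIRST(S) = {λ, e, x, y}  (via U y S' U)
FIRST(S') = {λ, d, e, x, y}  (via P' P')
FIRST(P') = {d, e, x, y}  (via S' y S, U P P' d)
FIRST(S P'): take FIRST of each symbol in turn, carrying on past any symbol whose FIRST contains λ; result {d, e, x, y}.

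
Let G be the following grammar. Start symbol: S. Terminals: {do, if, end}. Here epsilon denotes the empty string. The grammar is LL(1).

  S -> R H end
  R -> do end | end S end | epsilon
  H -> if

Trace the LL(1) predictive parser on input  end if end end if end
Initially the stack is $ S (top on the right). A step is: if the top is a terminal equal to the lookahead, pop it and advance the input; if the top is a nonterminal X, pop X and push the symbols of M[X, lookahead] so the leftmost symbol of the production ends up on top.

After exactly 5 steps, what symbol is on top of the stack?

step 1: stack=$ S  input=end if end end if end $  — expand S -> R H end
step 2: stack=$ end H R  input=end if end end if end $  — expand R -> end S end
step 3: stack=$ end H end S end  input=end if end end if end $  — match end
step 4: stack=$ end H end S  input=if end end if end $  — expand S -> R H end
step 5: stack=$ end H end end H R  input=if end end if end $  — expand R -> epsilon
Stack after step 5: $ end H end end H (top = H).

H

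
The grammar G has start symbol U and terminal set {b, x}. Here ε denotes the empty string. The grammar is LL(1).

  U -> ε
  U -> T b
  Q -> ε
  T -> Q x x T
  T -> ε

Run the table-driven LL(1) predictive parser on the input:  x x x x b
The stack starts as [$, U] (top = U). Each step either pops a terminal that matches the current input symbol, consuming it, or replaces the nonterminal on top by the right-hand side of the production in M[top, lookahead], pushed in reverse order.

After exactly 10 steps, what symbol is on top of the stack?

b

      Stack        Input        Action
   1  $ U          x x x x b $  expand U -> T b
   2  $ b T        x x x x b $  expand T -> Q x x T
   3  $ b T x x Q  x x x x b $  expand Q -> ε
   4  $ b T x x    x x x x b $  match x
   5  $ b T x      x x x b $    match x
   6  $ b T        x x b $      expand T -> Q x x T
   7  $ b T x x Q  x x b $      expand Q -> ε
   8  $ b T x x    x x b $      match x
   9  $ b T x      x b $        match x
  10  $ b T        b $          expand T -> ε
Stack after step 10: $ b (top = b).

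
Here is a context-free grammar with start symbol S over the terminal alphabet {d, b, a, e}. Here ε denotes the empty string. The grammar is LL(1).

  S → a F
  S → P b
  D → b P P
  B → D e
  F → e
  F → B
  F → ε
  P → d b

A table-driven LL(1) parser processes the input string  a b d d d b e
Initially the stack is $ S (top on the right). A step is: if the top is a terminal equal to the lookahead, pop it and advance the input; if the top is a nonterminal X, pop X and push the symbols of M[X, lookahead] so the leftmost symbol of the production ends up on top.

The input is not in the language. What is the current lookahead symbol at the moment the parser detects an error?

d

step 1: stack=$ S  input=a b d d d b e $  — expand S → a F
step 2: stack=$ F a  input=a b d d d b e $  — match a
step 3: stack=$ F  input=b d d d b e $  — expand F → B
step 4: stack=$ B  input=b d d d b e $  — expand B → D e
step 5: stack=$ e D  input=b d d d b e $  — expand D → b P P
step 6: stack=$ e P P b  input=b d d d b e $  — match b
step 7: stack=$ e P P  input=d d d b e $  — expand P → d b
step 8: stack=$ e P b d  input=d d d b e $  — match d
step 9: stack=$ e P b  input=d d b e $  — error: top is terminal b but lookahead is d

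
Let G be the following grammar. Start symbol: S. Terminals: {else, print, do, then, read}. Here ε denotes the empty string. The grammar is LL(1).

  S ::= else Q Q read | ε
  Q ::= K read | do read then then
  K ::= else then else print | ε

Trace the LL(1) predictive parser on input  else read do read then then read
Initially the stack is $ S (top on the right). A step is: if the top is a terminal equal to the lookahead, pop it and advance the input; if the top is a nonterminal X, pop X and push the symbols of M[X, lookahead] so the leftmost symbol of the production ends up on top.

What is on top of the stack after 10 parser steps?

read

step 1: stack=$ S  input=else read do read then then read $  — expand S ::= else Q Q read
step 2: stack=$ read Q Q else  input=else read do read then then read $  — match else
step 3: stack=$ read Q Q  input=read do read then then read $  — expand Q ::= K read
step 4: stack=$ read Q read K  input=read do read then then read $  — expand K ::= ε
step 5: stack=$ read Q read  input=read do read then then read $  — match read
step 6: stack=$ read Q  input=do read then then read $  — expand Q ::= do read then then
step 7: stack=$ read then then read do  input=do read then then read $  — match do
step 8: stack=$ read then then read  input=read then then read $  — match read
step 9: stack=$ read then then  input=then then read $  — match then
step 10: stack=$ read then  input=then read $  — match then
Stack after step 10: $ read (top = read).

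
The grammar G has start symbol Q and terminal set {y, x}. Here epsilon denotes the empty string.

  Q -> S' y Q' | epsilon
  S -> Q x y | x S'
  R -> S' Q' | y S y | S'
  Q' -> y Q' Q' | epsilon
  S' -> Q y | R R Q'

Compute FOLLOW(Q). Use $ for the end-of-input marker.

{$, x, y}

FIRST(Q'): from Q'->y Q' Q' we get {y}; from Q'->epsilon we get {epsilon}. So FIRST(Q') = {epsilon, y}.
FIRST(Q): from Q->S' y Q' we get {y}; from Q->epsilon we get {epsilon}. So FIRST(Q) = {epsilon, y}.
FIRST(S): from S->Q x y we get {x, y}; from S->x S' we get {x}. So FIRST(S) = {x, y}.
FIRST(R): from R->S' Q' we get {y}; from R->y S y we get {y}; from R->S' we get {y}. So FIRST(R) = {y}.
FIRST(S'): from S'->Q y we get {y}; from S'->R R Q' we get {y}. So FIRST(S') = {y}.
FOLLOW(Q) includes $ since Q is the start symbol.
FOLLOW(Q): in S->Q x y, Q is followed by x y with FIRST {x}; in S'->Q y, Q is followed by y with FIRST {y}. Thus FOLLOW(Q) = {$, x, y}.
FOLLOW(S): in R->y S y, S is followed by y with FIRST {y}. Thus FOLLOW(S) = {y}.
FOLLOW(R): in S'->R R Q' (occurrence 1), R is followed by R Q' with FIRST {y}; in S'->R R Q' (occurrence 2), R is followed by Q' with FIRST {epsilon, y}; in S'->R R Q' (occurrence 2), the suffix after R is nullable, so FOLLOW(R) ⊇ FOLLOW(S') = {y}. Thus FOLLOW(R) = {y}.
FOLLOW(S'): in Q->S' y Q', S' is followed by y Q' with FIRST {y}; in S->x S', the suffix after S' is empty, so FOLLOW(S') ⊇ FOLLOW(S) = {y}; in R->S' Q', S' is followed by Q' with FIRST {epsilon, y}; in R->S' Q', the suffix after S' is nullable, so FOLLOW(S') ⊇ FOLLOW(R) = {y}; in R->S', the suffix after S' is empty, so FOLLOW(S') ⊇ FOLLOW(R) = {y}. Thus FOLLOW(S') = {y}.
FOLLOW(Q'): in Q->S' y Q', the suffix after Q' is empty, so FOLLOW(Q') ⊇ FOLLOW(Q) = {$, x, y}; in R->S' Q', the suffix after Q' is empty, so FOLLOW(Q') ⊇ FOLLOW(R) = {y}; in Q'->y Q' Q' (occurrence 1), Q' is followed by Q' with FIRST {epsilon, y}; in Q'->y Q' Q' (occurrence 1), the suffix after Q' is nullable (adds nothing new); in Q'->y Q' Q' (occurrence 2), the suffix after Q' is empty (adds nothing new); in S'->R R Q', the suffix after Q' is empty, so FOLLOW(Q') ⊇ FOLLOW(S') = {y}. Thus FOLLOW(Q') = {$, x, y}.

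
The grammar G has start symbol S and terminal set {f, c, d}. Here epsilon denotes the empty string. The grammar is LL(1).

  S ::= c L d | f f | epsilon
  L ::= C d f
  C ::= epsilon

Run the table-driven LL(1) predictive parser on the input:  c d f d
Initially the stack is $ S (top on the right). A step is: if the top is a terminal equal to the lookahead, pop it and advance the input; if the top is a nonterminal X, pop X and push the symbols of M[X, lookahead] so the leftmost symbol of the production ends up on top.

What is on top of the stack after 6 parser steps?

     Stack      Input      Action
  1  $ S        c d f d $  expand S ::= c L d
  2  $ d L c    c d f d $  match c
  3  $ d L      d f d $    expand L ::= C d f
  4  $ d f d C  d f d $    expand C ::= epsilon
  5  $ d f d    d f d $    match d
  6  $ d f      f d $      match f
Stack after step 6: $ d (top = d).

d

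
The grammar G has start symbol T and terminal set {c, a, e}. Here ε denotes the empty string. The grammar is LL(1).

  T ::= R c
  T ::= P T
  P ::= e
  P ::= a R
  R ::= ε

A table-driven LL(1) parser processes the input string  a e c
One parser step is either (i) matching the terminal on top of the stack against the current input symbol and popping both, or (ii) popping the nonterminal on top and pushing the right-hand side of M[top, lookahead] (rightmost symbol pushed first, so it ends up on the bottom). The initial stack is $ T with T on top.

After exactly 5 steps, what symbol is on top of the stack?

P

step 1: stack=$ T  input=a e c $  — expand T ::= P T
step 2: stack=$ T P  input=a e c $  — expand P ::= a R
step 3: stack=$ T R a  input=a e c $  — match a
step 4: stack=$ T R  input=e c $  — expand R ::= ε
step 5: stack=$ T  input=e c $  — expand T ::= P T
Stack after step 5: $ T P (top = P).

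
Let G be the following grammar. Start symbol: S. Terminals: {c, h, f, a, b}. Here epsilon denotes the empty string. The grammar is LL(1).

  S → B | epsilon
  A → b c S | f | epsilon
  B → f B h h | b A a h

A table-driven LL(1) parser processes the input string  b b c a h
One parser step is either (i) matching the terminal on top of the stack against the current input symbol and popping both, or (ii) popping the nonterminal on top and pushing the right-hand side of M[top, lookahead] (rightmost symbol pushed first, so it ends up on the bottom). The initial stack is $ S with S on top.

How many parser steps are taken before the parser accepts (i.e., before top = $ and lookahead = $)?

9

step 1: stack=$ S  input=b b c a h $  — expand S → B
step 2: stack=$ B  input=b b c a h $  — expand B → b A a h
step 3: stack=$ h a A b  input=b b c a h $  — match b
step 4: stack=$ h a A  input=b c a h $  — expand A → b c S
step 5: stack=$ h a S c b  input=b c a h $  — match b
step 6: stack=$ h a S c  input=c a h $  — match c
step 7: stack=$ h a S  input=a h $  — expand S → epsilon
step 8: stack=$ h a  input=a h $  — match a
step 9: stack=$ h  input=h $  — match h
Accept reached after 9 steps.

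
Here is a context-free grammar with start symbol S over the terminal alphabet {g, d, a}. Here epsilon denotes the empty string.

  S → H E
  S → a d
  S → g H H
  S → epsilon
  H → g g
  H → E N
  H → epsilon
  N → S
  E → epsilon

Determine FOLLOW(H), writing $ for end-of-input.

{$, a, g}

FIRST(E) = {epsilon}
FIRST(S) = {epsilon, a, g}  (via H E)
FIRST(N) = {epsilon, a, g}  (via S)
FIRST(H) = {epsilon, a, g}  (via E N)
FOLLOW(S) includes $ since S is the start symbol.
FOLLOW(S): in N→S, the suffix after S is empty, so FOLLOW(S) ⊇ FOLLOW(N) = {$, a, g}. Thus FOLLOW(S) = {$, a, g}.
FOLLOW(H): in S→H E, H is followed by E with FIRST {epsilon}; in S→H E, the suffix after H is nullable, so FOLLOW(H) ⊇ FOLLOW(S) = {$, a, g}; in S→g H H (occurrence 1), H is followed by H with FIRST {epsilon, a, g}; in S→g H H (occurrence 1), the suffix after H is nullable, so FOLLOW(H) ⊇ FOLLOW(S) = {$, a, g}; in S→g H H (occurrence 2), the suffix after H is empty, so FOLLOW(H) ⊇ FOLLOW(S) = {$, a, g}. Thus FOLLOW(H) = {$, a, g}.
FOLLOW(N): in H→E N, the suffix after N is empty, so FOLLOW(N) ⊇ FOLLOW(H) = {$, a, g}. Thus FOLLOW(N) = {$, a, g}.
FOLLOW(E): in S→H E, the suffix after E is empty, so FOLLOW(E) ⊇ FOLLOW(S) = {$, a, g}; in H→E N, E is followed by N with FIRST {epsilon, a, g}; in H→E N, the suffix after E is nullable, so FOLLOW(E) ⊇ FOLLOW(H) = {$, a, g}. Thus FOLLOW(E) = {$, a, g}.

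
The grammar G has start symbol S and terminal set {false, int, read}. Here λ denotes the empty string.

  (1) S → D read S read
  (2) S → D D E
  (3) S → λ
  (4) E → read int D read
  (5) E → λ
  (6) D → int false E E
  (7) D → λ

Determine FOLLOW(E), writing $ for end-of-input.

FIRST(E) = {λ, read}
FIRST(D) = {λ, int}
FIRST(S) = {λ, int, read}  (via D read S read, D D E)
FOLLOW(S) includes $ since S is the start symbol.
FOLLOW(S): in S→D read S read, S is followed by read with FIRST {read}. Thus FOLLOW(S) = {$, read}.
FOLLOW(D): in S→D read S read, D is followed by read S read with FIRST {read}; in S→D D E (occurrence 1), D is followed by D E with FIRST {λ, int, read}; in S→D D E (occurrence 1), the suffix after D is nullable, so FOLLOW(D) ⊇ FOLLOW(S) = {$, read}; in S→D D E (occurrence 2), D is followed by E with FIRST {λ, read}; in S→D D E (occurrence 2), the suffix after D is nullable, so FOLLOW(D) ⊇ FOLLOW(S) = {$, read}; in E→read int D read, D is followed by read with FIRST {read}. Thus FOLLOW(D) = {$, int, read}.
FOLLOW(E): in S→D D E, the suffix after E is empty, so FOLLOW(E) ⊇ FOLLOW(S) = {$, read}; in D→int false E E (occurrence 1), E is followed by E with FIRST {λ, read}; in D→int false E E (occurrence 1), the suffix after E is nullable, so FOLLOW(E) ⊇ FOLLOW(D) = {$, int, read}; in D→int false E E (occurrence 2), the suffix after E is empty, so FOLLOW(E) ⊇ FOLLOW(D) = {$, int, read}. Thus FOLLOW(E) = {$, int, read}.

{$, int, read}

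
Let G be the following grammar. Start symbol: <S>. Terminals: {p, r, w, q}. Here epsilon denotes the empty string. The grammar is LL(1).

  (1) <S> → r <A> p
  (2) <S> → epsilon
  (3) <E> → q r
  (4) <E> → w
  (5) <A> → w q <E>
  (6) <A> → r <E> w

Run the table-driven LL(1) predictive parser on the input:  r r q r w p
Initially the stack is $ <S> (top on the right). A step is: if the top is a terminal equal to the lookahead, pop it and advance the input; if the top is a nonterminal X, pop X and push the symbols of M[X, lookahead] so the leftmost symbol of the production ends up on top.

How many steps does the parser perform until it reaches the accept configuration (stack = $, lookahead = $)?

9

step 1: stack=$ <S>  input=r r q r w p $  — expand <S> → r <A> p
step 2: stack=$ p <A> r  input=r r q r w p $  — match r
step 3: stack=$ p <A>  input=r q r w p $  — expand <A> → r <E> w
step 4: stack=$ p w <E> r  input=r q r w p $  — match r
step 5: stack=$ p w <E>  input=q r w p $  — expand <E> → q r
step 6: stack=$ p w r q  input=q r w p $  — match q
step 7: stack=$ p w r  input=r w p $  — match r
step 8: stack=$ p w  input=w p $  — match w
step 9: stack=$ p  input=p $  — match p
Accept reached after 9 steps.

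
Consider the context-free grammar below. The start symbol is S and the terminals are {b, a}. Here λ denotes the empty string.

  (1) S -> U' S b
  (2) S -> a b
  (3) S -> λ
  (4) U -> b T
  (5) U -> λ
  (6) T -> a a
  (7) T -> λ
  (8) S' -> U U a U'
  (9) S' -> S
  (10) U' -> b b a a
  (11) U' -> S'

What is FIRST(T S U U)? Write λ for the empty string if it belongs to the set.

{λ, a, b}

FIRST(U): from U->b T we get {b}; from U->λ we get {λ}. So FIRST(U) = {λ, b}.
FIRST(T): from T->a a we get {a}; from T->λ we get {λ}. So FIRST(T) = {λ, a}.
FIRST(S): from S->U' S b we get {a, b}; from S->a b we get {a}; from S->λ we get {λ}. So FIRST(S) = {λ, a, b}.
FIRST(S'): from S'->U U a U' we get {a, b}; from S'->S we get {λ, a, b}. So FIRST(S') = {λ, a, b}.
FIRST(U'): from U'->b b a a we get {b}; from U'->S' we get {λ, a, b}. So FIRST(U') = {λ, a, b}.
FIRST(T S U U): take FIRST of each symbol in turn, carrying on past any symbol whose FIRST contains λ; result {λ, a, b}.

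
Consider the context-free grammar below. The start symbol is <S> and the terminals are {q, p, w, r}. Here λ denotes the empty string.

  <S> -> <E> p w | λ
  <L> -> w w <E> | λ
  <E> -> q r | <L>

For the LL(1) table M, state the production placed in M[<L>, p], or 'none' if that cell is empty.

<L> -> λ

FIRST(<L>) = {λ, w}
FIRST(<E>) = {λ, q, w}  (via <L>)
FIRST(<S>) = {λ, p, q, w}  (via <E> p w)
FOLLOW(<S>) includes $ since <S> is the start symbol.
FOLLOW(<L>): in <E>-><L>, the suffix after <L> is empty, so FOLLOW(<L>) ⊇ FOLLOW(<E>) = {p}. Thus FOLLOW(<L>) = {p}.
FOLLOW(<E>): in <S>-><E> p w, <E> is followed by p w with FIRST {p}; in <L>->w w <E>, the suffix after <E> is empty, so FOLLOW(<E>) ⊇ FOLLOW(<L>) = {p}. Thus FOLLOW(<E>) = {p}.
For <L> -> w w <E>: FIRST(w w <E>) = {w}, so it goes in M[<L>, t] for t ∈ {w}.
For <L> -> λ: FIRST(λ) = {λ}, so it goes in M[<L>, t] for t ∈ {}; since λ ∈ FIRST, also for every t ∈ FOLLOW(<L>) = {p}.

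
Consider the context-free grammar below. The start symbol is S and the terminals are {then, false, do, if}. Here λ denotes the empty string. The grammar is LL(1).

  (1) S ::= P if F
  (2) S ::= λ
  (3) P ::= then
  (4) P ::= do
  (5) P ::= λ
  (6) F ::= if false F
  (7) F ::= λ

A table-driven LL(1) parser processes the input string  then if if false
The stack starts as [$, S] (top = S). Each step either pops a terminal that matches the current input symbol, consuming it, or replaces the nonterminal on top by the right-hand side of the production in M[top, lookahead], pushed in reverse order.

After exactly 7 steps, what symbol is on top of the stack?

step 1: stack=$ S  input=then if if false $  — expand S ::= P if F
step 2: stack=$ F if P  input=then if if false $  — expand P ::= then
step 3: stack=$ F if then  input=then if if false $  — match then
step 4: stack=$ F if  input=if if false $  — match if
step 5: stack=$ F  input=if false $  — expand F ::= if false F
step 6: stack=$ F false if  input=if false $  — match if
step 7: stack=$ F false  input=false $  — match false
Stack after step 7: $ F (top = F).

F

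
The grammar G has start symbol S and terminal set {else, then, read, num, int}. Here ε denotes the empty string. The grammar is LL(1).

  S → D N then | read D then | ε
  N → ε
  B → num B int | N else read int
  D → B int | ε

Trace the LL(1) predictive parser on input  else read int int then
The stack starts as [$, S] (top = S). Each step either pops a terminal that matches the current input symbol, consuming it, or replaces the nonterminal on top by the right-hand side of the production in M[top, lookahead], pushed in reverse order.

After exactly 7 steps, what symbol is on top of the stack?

     Stack                         Input                     Action
  1  $ S                           else read int int then $  expand S → D N then
  2  $ then N D                    else read int int then $  expand D → B int
  3  $ then N int B                else read int int then $  expand B → N else read int
  4  $ then N int int read else N  else read int int then $  expand N → ε
  5  $ then N int int read else    else read int int then $  match else
  6  $ then N int int read         read int int then $       match read
  7  $ then N int int              int int then $            match int
Stack after step 7: $ then N int (top = int).

int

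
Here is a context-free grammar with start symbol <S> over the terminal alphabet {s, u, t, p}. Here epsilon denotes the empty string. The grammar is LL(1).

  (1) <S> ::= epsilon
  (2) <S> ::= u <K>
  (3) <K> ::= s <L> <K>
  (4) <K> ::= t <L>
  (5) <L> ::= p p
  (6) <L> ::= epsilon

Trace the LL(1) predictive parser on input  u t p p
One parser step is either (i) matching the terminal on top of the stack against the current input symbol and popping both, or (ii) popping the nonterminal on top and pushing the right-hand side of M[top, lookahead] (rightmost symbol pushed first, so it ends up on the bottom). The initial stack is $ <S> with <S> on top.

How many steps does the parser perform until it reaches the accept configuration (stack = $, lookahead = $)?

step 1: stack=$ <S>  input=u t p p $  — expand <S> ::= u <K>
step 2: stack=$ <K> u  input=u t p p $  — match u
step 3: stack=$ <K>  input=t p p $  — expand <K> ::= t <L>
step 4: stack=$ <L> t  input=t p p $  — match t
step 5: stack=$ <L>  input=p p $  — expand <L> ::= p p
step 6: stack=$ p p  input=p p $  — match p
step 7: stack=$ p  input=p $  — match p
Accept reached after 7 steps.

7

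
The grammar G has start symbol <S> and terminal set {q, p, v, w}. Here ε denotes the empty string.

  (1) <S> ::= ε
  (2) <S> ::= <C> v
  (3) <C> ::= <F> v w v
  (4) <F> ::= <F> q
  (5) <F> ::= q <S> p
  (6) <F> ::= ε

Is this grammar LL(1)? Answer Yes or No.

No

FIRST(<S>) = {ε, q, v}
FIRST(<C>) = {q, v}
FIRST(<F>) = {ε, q}
FOLLOW(<S>) = {$, p}
FOLLOW(<C>) = {v}
FOLLOW(<F>) = {q, v}
Cell M[<F>, q] receives both <F> ::= <F> q and <F> ::= q <S> p and <F> ::= ε — the grammar is not LL(1).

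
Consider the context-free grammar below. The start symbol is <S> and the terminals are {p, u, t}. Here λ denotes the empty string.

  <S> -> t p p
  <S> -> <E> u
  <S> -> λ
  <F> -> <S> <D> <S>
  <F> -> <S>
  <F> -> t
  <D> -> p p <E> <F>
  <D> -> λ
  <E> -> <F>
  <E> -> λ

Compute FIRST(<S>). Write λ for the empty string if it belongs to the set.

{λ, p, t, u}

FIRST(<D>) = {λ, p}
FIRST(<S>) = {λ, p, t, u}  (via <E> u)
FIRST(<F>) = {λ, p, t, u}  (via <S> <D> <S>, <S>)
FIRST(<E>) = {λ, p, t, u}  (via <F>)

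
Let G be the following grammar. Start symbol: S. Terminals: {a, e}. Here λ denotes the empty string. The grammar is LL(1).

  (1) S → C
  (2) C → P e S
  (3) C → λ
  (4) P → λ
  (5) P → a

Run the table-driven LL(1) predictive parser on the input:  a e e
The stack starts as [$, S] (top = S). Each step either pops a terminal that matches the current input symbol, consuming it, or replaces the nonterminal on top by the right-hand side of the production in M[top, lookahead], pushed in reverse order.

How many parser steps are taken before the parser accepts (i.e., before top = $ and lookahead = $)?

11

step 1: stack=$ S  input=a e e $  — expand S → C
step 2: stack=$ C  input=a e e $  — expand C → P e S
step 3: stack=$ S e P  input=a e e $  — expand P → a
step 4: stack=$ S e a  input=a e e $  — match a
step 5: stack=$ S e  input=e e $  — match e
step 6: stack=$ S  input=e $  — expand S → C
step 7: stack=$ C  input=e $  — expand C → P e S
step 8: stack=$ S e P  input=e $  — expand P → λ
step 9: stack=$ S e  input=e $  — match e
step 10: stack=$ S  input=$  — expand S → C
step 11: stack=$ C  input=$  — expand C → λ
Accept reached after 11 steps.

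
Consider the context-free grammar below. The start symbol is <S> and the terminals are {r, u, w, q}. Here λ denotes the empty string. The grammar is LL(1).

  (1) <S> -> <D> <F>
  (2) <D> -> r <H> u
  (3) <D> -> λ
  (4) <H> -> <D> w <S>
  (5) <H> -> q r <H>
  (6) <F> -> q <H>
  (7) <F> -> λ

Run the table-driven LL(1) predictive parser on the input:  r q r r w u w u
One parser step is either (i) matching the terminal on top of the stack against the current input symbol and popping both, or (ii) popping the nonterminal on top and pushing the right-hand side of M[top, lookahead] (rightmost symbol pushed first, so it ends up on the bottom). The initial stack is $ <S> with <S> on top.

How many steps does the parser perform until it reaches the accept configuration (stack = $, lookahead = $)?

22

step 1: stack=$ <S>  input=r q r r w u w u $  — expand <S> -> <D> <F>
step 2: stack=$ <F> <D>  input=r q r r w u w u $  — expand <D> -> r <H> u
step 3: stack=$ <F> u <H> r  input=r q r r w u w u $  — match r
step 4: stack=$ <F> u <H>  input=q r r w u w u $  — expand <H> -> q r <H>
step 5: stack=$ <F> u <H> r q  input=q r r w u w u $  — match q
step 6: stack=$ <F> u <H> r  input=r r w u w u $  — match r
step 7: stack=$ <F> u <H>  input=r w u w u $  — expand <H> -> <D> w <S>
step 8: stack=$ <F> u <S> w <D>  input=r w u w u $  — expand <D> -> r <H> u
step 9: stack=$ <F> u <S> w u <H> r  input=r w u w u $  — match r
step 10: stack=$ <F> u <S> w u <H>  input=w u w u $  — expand <H> -> <D> w <S>
step 11: stack=$ <F> u <S> w u <S> w <D>  input=w u w u $  — expand <D> -> λ
step 12: stack=$ <F> u <S> w u <S> w  input=w u w u $  — match w
step 13: stack=$ <F> u <S> w u <S>  input=u w u $  — expand <S> -> <D> <F>
step 14: stack=$ <F> u <S> w u <F> <D>  input=u w u $  — expand <D> -> λ
step 15: stack=$ <F> u <S> w u <F>  input=u w u $  — expand <F> -> λ
step 16: stack=$ <F> u <S> w u  input=u w u $  — match u
step 17: stack=$ <F> u <S> w  input=w u $  — match w
step 18: stack=$ <F> u <S>  input=u $  — expand <S> -> <D> <F>
step 19: stack=$ <F> u <F> <D>  input=u $  — expand <D> -> λ
step 20: stack=$ <F> u <F>  input=u $  — expand <F> -> λ
step 21: stack=$ <F> u  input=u $  — match u
step 22: stack=$ <F>  input=$  — expand <F> -> λ
Accept reached after 22 steps.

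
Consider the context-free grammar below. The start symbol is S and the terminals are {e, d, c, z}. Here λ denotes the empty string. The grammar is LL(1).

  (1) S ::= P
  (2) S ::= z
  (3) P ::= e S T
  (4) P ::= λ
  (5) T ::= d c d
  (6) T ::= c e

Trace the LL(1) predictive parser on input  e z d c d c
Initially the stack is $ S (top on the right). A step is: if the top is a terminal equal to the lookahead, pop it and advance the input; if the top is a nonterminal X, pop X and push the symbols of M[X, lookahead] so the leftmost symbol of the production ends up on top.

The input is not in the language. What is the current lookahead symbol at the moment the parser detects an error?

c

step 1: stack=$ S  input=e z d c d c $  — expand S ::= P
step 2: stack=$ P  input=e z d c d c $  — expand P ::= e S T
step 3: stack=$ T S e  input=e z d c d c $  — match e
step 4: stack=$ T S  input=z d c d c $  — expand S ::= z
step 5: stack=$ T z  input=z d c d c $  — match z
step 6: stack=$ T  input=d c d c $  — expand T ::= d c d
step 7: stack=$ d c d  input=d c d c $  — match d
step 8: stack=$ d c  input=c d c $  — match c
step 9: stack=$ d  input=d c $  — match d
step 10: stack=$  input=c $  — error: stack empty but input remains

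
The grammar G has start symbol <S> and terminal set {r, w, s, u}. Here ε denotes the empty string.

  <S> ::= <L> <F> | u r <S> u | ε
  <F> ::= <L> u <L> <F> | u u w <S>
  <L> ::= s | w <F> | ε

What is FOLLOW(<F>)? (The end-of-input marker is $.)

FIRST(<L>) = {ε, s, w}
FIRST(<F>) = {s, u, w}  (via <L> u <L> <F>)
FIRST(<S>) = {ε, s, u, w}  (via <L> <F>)
FOLLOW(<S>) includes $ since <S> is the start symbol.
FOLLOW(<L>): in <S>::=<L> <F>, <L> is followed by <F> with FIRST {s, u, w}; in <F>::=<L> u <L> <F> (occurrence 1), <L> is followed by u <L> <F> with FIRST {u}; in <F>::=<L> u <L> <F> (occurrence 2), <L> is followed by <F> with FIRST {s, u, w}. Thus FOLLOW(<L>) = {s, u, w}.
FOLLOW(<S>): in <S>::=u r <S> u, <S> is followed by u with FIRST {u}; in <F>::=u u w <S>, the suffix after <S> is empty, so FOLLOW(<S>) ⊇ FOLLOW(<F>) = {$, s, u, w}. Thus FOLLOW(<S>) = {$, s, u, w}.
FOLLOW(<F>): in <S>::=<L> <F>, the suffix after <F> is empty, so FOLLOW(<F>) ⊇ FOLLOW(<S>) = {$, s, u, w}; in <F>::=<L> u <L> <F>, the suffix after <F> is empty (adds nothing new); in <L>::=w <F>, the suffix after <F> is empty, so FOLLOW(<F>) ⊇ FOLLOW(<L>) = {s, u, w}. Thus FOLLOW(<F>) = {$, s, u, w}.

{$, s, u, w}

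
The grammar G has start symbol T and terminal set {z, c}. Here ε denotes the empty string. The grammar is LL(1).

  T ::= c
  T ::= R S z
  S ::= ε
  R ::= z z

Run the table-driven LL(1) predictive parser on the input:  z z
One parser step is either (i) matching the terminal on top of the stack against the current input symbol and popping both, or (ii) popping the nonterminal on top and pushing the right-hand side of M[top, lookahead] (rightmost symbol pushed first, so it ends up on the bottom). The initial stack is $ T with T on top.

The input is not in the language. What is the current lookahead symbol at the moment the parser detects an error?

step 1: stack=$ T  input=z z $  — expand T ::= R S z
step 2: stack=$ z S R  input=z z $  — expand R ::= z z
step 3: stack=$ z S z z  input=z z $  — match z
step 4: stack=$ z S z  input=z $  — match z
step 5: stack=$ z S  input=$  — error: M[S, $] is empty

$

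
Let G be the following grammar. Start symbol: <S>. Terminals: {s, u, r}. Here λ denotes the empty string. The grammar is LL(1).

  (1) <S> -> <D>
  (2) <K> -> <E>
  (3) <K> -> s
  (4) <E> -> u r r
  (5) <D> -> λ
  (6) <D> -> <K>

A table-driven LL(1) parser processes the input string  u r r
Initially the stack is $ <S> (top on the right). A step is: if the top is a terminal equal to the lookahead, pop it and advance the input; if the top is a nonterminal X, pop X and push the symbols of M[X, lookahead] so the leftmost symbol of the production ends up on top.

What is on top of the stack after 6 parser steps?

step 1: stack=$ <S>  input=u r r $  — expand <S> -> <D>
step 2: stack=$ <D>  input=u r r $  — expand <D> -> <K>
step 3: stack=$ <K>  input=u r r $  — expand <K> -> <E>
step 4: stack=$ <E>  input=u r r $  — expand <E> -> u r r
step 5: stack=$ r r u  input=u r r $  — match u
step 6: stack=$ r r  input=r r $  — match r
Stack after step 6: $ r (top = r).

r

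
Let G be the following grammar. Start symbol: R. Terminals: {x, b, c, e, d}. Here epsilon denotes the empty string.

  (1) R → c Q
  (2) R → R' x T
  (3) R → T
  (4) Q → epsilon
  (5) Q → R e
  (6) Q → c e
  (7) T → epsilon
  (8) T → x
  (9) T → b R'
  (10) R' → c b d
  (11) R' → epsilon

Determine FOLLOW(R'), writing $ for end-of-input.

FIRST(T): from T→epsilon we get {epsilon}; from T→x we get {x}; from T→b R' we get {b}. So FIRST(T) = {epsilon, b, x}.
FIRST(R'): from R'→c b d we get {c}; from R'→epsilon we get {epsilon}. So FIRST(R') = {epsilon, c}.
FIRST(R): from R→c Q we get {c}; from R→R' x T we get {c, x}; from R→T we get {epsilon, b, x}. So FIRST(R) = {epsilon, b, c, x}.
FIRST(Q): from Q→epsilon we get {epsilon}; from Q→R e we get {b, c, e, x}; from Q→c e we get {c}. So FIRST(Q) = {epsilon, b, c, e, x}.
FOLLOW(R) includes $ since R is the start symbol.
FOLLOW(R): in Q→R e, R is followed by e with FIRST {e}. Thus FOLLOW(R) = {$, e}.
FOLLOW(Q): in R→c Q, the suffix after Q is empty, so FOLLOW(Q) ⊇ FOLLOW(R) = {$, e}. Thus FOLLOW(Q) = {$, e}.
FOLLOW(T): in R→R' x T, the suffix after T is empty, so FOLLOW(T) ⊇ FOLLOW(R) = {$, e}; in R→T, the suffix after T is empty, so FOLLOW(T) ⊇ FOLLOW(R) = {$, e}. Thus FOLLOW(T) = {$, e}.
FOLLOW(R'): in R→R' x T, R' is followed by x T with FIRST {x}; in T→b R', the suffix after R' is empty, so FOLLOW(R') ⊇ FOLLOW(T) = {$, e}. Thus FOLLOW(R') = {$, e, x}.

{$, e, x}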